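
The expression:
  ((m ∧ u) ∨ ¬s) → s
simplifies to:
s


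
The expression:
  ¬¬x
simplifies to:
x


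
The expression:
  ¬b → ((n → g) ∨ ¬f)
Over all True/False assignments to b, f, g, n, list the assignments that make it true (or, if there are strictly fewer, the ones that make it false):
is false only for:
  b=False, f=True, g=False, n=True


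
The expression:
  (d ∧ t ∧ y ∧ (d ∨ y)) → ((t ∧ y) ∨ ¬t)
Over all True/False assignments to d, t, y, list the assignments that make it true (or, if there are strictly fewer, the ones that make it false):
is always true.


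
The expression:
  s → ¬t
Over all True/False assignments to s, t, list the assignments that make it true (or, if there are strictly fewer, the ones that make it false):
is false only for:
  s=True, t=True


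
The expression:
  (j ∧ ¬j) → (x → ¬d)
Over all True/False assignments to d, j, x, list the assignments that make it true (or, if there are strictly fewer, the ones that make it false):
is always true.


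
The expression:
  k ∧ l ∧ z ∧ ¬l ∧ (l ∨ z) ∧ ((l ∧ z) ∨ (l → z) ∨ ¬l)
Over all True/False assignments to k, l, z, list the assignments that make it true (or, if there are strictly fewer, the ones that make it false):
is never true.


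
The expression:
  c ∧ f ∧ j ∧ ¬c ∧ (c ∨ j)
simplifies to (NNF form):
False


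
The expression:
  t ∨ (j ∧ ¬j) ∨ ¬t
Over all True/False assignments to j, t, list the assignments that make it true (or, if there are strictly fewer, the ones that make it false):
is always true.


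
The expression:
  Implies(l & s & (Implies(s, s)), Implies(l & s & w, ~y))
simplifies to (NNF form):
~l | ~s | ~w | ~y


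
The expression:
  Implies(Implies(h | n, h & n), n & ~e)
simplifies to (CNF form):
(h | n) & (~e | ~h | ~n)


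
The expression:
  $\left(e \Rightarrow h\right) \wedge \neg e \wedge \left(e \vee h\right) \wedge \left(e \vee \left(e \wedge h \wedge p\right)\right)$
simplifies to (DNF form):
$\text{False}$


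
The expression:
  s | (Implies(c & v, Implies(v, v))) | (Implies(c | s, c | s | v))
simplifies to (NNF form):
True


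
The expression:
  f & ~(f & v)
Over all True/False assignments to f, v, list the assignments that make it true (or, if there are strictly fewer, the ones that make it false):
is true only for:
  f=True, v=False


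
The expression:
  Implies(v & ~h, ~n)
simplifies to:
h | ~n | ~v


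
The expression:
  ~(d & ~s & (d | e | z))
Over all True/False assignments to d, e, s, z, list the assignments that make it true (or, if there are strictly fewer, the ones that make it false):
is false only for:
  d=True, e=False, s=False, z=False;
  d=True, e=False, s=False, z=True;
  d=True, e=True, s=False, z=False;
  d=True, e=True, s=False, z=True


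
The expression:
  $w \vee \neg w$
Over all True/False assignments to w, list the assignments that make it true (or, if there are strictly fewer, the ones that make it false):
is always true.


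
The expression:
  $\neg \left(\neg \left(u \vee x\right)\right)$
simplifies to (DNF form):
$u \vee x$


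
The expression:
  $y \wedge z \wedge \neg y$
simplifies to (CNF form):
$\text{False}$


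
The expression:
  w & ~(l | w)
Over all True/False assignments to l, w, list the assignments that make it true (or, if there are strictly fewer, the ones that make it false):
is never true.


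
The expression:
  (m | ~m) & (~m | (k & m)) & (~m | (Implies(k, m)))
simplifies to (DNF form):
k | ~m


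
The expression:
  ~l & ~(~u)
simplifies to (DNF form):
u & ~l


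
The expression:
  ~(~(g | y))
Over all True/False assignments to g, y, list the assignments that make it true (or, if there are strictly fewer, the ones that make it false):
is false only for:
  g=False, y=False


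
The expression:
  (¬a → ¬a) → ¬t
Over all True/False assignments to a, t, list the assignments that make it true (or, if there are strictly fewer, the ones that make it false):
is true only for:
  a=False, t=False;
  a=True, t=False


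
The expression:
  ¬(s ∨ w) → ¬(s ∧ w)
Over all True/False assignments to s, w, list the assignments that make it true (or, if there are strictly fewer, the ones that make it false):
is always true.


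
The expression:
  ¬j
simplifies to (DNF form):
¬j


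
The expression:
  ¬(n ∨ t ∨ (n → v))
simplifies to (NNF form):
False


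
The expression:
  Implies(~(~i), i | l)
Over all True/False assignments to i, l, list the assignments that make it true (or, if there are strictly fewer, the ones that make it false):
is always true.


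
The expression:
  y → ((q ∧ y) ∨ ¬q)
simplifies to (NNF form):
True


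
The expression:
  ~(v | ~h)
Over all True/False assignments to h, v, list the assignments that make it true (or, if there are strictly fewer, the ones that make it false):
is true only for:
  h=True, v=False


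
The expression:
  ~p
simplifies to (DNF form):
~p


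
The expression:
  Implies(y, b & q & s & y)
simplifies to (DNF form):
~y | (b & q & s)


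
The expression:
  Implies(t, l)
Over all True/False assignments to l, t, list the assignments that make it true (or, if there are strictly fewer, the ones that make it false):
is false only for:
  l=False, t=True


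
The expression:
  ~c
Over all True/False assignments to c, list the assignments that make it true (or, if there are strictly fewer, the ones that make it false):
is true only for:
  c=False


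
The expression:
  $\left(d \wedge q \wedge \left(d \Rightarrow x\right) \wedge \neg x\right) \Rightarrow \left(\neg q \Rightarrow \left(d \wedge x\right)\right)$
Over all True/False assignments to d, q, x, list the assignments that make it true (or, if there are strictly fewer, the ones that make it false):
is always true.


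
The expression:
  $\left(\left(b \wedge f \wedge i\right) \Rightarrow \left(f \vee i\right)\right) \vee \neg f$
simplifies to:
$\text{True}$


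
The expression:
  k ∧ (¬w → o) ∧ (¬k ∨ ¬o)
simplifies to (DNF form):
k ∧ w ∧ ¬o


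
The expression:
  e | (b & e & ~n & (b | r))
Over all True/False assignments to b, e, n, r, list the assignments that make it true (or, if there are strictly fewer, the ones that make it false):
is true only for:
  b=False, e=True, n=False, r=False;
  b=False, e=True, n=False, r=True;
  b=False, e=True, n=True, r=False;
  b=False, e=True, n=True, r=True;
  b=True, e=True, n=False, r=False;
  b=True, e=True, n=False, r=True;
  b=True, e=True, n=True, r=False;
  b=True, e=True, n=True, r=True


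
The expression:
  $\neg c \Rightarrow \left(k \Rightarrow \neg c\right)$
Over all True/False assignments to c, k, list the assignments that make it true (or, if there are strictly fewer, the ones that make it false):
is always true.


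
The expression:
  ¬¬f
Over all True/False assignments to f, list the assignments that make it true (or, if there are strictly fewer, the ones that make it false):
is true only for:
  f=True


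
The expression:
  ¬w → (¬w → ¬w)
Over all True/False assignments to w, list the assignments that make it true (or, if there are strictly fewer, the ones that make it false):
is always true.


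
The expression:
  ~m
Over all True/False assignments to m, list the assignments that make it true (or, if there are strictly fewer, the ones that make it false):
is true only for:
  m=False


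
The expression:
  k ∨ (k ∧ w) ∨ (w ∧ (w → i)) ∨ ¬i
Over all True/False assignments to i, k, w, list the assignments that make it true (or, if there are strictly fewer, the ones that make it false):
is false only for:
  i=True, k=False, w=False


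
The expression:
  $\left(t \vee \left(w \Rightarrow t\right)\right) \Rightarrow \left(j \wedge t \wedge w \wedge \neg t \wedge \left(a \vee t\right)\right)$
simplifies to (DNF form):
$w \wedge \neg t$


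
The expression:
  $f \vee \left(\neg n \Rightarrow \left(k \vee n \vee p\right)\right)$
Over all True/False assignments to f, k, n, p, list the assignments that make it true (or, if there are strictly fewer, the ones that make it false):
is false only for:
  f=False, k=False, n=False, p=False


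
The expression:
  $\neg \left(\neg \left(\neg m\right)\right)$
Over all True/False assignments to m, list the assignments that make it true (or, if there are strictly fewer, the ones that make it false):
is true only for:
  m=False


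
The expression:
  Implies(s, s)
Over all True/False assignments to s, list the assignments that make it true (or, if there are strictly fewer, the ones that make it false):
is always true.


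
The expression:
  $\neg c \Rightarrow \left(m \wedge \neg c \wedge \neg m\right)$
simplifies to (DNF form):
$c$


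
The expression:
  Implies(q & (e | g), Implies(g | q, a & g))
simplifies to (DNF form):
~q | (a & g) | (~e & ~g)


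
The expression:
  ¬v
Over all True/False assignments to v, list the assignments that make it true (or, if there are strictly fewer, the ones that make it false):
is true only for:
  v=False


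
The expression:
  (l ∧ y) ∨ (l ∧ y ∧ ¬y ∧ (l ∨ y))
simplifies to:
l ∧ y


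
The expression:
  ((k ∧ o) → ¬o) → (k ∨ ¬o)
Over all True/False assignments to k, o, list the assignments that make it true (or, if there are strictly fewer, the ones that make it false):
is false only for:
  k=False, o=True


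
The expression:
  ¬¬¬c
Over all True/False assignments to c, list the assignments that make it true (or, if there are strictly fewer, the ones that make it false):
is true only for:
  c=False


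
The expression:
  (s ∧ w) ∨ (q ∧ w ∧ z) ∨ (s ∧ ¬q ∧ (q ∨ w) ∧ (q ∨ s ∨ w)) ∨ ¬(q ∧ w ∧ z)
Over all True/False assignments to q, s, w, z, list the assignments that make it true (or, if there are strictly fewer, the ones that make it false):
is always true.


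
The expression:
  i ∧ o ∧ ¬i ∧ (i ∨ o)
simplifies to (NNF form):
False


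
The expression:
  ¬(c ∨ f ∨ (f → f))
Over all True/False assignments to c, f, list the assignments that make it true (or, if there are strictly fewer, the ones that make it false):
is never true.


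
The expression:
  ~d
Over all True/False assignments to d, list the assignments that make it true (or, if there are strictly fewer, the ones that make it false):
is true only for:
  d=False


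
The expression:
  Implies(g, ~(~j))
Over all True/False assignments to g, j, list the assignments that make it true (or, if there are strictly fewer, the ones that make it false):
is false only for:
  g=True, j=False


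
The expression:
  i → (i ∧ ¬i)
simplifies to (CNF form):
¬i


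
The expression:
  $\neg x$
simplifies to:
$\neg x$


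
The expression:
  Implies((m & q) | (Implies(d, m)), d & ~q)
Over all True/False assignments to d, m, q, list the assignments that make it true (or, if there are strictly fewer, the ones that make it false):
is true only for:
  d=True, m=False, q=False;
  d=True, m=False, q=True;
  d=True, m=True, q=False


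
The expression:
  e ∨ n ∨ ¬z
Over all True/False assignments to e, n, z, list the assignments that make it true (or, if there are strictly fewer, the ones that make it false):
is false only for:
  e=False, n=False, z=True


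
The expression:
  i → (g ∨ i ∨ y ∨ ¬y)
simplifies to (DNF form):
True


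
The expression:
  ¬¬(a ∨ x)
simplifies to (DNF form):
a ∨ x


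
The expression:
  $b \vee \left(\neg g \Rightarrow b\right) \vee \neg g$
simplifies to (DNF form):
$\text{True}$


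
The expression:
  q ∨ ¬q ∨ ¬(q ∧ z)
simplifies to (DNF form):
True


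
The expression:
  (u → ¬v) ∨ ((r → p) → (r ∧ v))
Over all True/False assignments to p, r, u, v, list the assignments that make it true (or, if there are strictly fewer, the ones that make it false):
is false only for:
  p=False, r=False, u=True, v=True;
  p=True, r=False, u=True, v=True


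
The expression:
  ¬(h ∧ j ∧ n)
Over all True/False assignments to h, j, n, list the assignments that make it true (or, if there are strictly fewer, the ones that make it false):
is false only for:
  h=True, j=True, n=True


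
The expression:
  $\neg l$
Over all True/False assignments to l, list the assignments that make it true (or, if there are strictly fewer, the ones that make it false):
is true only for:
  l=False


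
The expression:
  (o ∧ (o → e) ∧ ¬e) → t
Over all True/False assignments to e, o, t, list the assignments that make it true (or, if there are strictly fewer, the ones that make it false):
is always true.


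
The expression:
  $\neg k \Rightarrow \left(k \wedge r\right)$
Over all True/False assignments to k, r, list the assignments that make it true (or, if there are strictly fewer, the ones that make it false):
is true only for:
  k=True, r=False;
  k=True, r=True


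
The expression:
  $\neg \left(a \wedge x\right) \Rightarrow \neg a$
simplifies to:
$x \vee \neg a$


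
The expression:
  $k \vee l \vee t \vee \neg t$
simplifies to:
$\text{True}$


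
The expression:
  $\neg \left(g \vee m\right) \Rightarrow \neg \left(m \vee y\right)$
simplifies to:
$g \vee m \vee \neg y$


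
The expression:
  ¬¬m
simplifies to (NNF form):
m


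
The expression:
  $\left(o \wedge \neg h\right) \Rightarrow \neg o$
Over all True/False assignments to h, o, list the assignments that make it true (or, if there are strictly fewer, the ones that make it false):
is false only for:
  h=False, o=True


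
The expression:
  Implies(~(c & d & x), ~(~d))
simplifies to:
d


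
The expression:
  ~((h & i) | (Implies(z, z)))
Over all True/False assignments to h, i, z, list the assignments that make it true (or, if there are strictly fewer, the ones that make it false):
is never true.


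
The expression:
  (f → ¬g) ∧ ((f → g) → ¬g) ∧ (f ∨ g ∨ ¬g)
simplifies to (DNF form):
¬g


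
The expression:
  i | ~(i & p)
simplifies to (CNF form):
True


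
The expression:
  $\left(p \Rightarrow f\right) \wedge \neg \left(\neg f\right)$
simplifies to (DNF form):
$f$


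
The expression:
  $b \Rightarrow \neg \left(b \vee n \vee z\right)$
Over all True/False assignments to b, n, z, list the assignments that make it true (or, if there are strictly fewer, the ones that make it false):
is true only for:
  b=False, n=False, z=False;
  b=False, n=False, z=True;
  b=False, n=True, z=False;
  b=False, n=True, z=True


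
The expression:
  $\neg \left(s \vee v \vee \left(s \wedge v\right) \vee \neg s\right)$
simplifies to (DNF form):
$\text{False}$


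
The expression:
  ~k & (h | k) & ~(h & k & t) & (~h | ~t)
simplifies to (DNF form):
h & ~k & ~t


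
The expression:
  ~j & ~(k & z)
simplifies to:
~j & (~k | ~z)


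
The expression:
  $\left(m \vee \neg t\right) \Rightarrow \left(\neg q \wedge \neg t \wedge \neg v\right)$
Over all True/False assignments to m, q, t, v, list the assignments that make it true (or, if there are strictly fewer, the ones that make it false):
is true only for:
  m=False, q=False, t=False, v=False;
  m=False, q=False, t=True, v=False;
  m=False, q=False, t=True, v=True;
  m=False, q=True, t=True, v=False;
  m=False, q=True, t=True, v=True;
  m=True, q=False, t=False, v=False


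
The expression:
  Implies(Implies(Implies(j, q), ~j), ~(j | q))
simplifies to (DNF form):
(j & q) | (~j & ~q)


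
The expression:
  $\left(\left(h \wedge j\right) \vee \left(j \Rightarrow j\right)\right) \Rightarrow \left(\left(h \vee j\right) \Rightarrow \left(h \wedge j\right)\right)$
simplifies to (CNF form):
$\left(h \vee \neg j\right) \wedge \left(j \vee \neg h\right)$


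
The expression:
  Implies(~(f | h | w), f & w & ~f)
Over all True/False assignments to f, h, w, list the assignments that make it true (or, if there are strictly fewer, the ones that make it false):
is false only for:
  f=False, h=False, w=False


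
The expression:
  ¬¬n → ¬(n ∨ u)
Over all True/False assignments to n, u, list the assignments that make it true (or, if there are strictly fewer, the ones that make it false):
is true only for:
  n=False, u=False;
  n=False, u=True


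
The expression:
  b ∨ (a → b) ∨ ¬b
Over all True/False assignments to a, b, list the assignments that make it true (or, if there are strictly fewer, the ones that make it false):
is always true.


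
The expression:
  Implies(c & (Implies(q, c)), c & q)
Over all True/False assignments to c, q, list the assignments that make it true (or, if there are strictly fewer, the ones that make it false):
is false only for:
  c=True, q=False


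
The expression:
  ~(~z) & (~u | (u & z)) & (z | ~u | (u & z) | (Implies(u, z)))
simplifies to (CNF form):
z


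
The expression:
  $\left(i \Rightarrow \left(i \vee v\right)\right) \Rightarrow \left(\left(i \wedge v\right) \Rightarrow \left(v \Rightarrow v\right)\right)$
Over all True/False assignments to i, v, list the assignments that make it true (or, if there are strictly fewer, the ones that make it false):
is always true.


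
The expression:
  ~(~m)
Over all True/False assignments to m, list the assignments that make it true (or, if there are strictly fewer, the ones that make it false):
is true only for:
  m=True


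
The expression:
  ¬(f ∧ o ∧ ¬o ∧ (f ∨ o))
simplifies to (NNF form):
True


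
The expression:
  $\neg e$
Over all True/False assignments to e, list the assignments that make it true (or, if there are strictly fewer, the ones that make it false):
is true only for:
  e=False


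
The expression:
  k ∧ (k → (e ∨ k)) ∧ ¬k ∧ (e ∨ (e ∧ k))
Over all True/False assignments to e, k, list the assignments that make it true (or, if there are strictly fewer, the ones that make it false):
is never true.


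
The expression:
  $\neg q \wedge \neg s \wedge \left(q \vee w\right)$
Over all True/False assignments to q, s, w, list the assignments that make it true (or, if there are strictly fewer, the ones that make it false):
is true only for:
  q=False, s=False, w=True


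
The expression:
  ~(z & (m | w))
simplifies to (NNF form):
~z | (~m & ~w)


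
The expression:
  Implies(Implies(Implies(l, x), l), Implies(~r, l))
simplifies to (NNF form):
True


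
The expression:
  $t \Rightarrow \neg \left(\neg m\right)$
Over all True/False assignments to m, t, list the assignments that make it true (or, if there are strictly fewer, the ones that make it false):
is false only for:
  m=False, t=True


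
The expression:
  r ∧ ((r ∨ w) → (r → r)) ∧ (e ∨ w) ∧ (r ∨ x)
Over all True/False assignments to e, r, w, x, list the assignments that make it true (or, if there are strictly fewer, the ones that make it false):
is true only for:
  e=False, r=True, w=True, x=False;
  e=False, r=True, w=True, x=True;
  e=True, r=True, w=False, x=False;
  e=True, r=True, w=False, x=True;
  e=True, r=True, w=True, x=False;
  e=True, r=True, w=True, x=True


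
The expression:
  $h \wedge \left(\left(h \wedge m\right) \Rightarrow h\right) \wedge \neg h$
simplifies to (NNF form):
$\text{False}$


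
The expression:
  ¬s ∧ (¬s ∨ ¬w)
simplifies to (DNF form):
¬s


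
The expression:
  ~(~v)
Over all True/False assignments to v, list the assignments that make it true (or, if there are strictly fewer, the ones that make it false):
is true only for:
  v=True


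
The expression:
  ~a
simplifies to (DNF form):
~a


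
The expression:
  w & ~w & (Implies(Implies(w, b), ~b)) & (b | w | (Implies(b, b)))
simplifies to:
False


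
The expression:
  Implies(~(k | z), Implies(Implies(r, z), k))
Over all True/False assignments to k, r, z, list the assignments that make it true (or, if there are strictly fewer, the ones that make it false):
is false only for:
  k=False, r=False, z=False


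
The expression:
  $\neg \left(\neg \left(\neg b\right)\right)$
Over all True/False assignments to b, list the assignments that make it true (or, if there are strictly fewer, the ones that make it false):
is true only for:
  b=False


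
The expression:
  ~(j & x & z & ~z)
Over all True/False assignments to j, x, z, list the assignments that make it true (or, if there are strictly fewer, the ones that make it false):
is always true.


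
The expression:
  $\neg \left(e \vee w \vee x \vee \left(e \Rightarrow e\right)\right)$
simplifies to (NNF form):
$\text{False}$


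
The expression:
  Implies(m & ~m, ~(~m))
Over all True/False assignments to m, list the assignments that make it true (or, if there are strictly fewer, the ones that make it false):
is always true.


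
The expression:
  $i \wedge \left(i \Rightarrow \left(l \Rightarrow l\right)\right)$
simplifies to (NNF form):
$i$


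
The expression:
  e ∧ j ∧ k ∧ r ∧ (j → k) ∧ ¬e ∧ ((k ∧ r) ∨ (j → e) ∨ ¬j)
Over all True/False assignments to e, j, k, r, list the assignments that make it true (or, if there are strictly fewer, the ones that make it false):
is never true.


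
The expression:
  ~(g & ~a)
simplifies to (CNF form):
a | ~g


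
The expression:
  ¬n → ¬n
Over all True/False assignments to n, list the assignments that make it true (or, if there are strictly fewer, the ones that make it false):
is always true.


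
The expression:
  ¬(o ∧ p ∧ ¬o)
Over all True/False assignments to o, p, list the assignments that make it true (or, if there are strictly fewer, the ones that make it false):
is always true.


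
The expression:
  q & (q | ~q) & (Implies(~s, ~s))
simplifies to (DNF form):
q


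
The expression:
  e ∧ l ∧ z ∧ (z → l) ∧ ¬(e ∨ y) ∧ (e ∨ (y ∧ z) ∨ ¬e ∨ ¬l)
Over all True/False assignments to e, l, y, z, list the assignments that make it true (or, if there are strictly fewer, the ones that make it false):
is never true.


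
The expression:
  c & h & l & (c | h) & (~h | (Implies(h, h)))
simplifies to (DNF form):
c & h & l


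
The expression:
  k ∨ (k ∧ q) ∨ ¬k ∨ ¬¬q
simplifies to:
True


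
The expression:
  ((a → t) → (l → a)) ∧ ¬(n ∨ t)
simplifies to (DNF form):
(a ∧ ¬n ∧ ¬t) ∨ (¬l ∧ ¬n ∧ ¬t)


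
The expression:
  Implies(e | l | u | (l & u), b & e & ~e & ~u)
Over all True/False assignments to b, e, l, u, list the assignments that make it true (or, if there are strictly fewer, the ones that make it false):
is true only for:
  b=False, e=False, l=False, u=False;
  b=True, e=False, l=False, u=False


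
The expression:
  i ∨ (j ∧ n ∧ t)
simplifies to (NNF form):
i ∨ (j ∧ n ∧ t)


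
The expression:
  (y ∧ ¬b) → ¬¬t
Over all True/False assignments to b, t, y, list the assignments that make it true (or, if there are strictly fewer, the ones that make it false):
is false only for:
  b=False, t=False, y=True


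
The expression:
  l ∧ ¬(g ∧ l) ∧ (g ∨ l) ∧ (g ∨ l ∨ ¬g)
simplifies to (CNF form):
l ∧ ¬g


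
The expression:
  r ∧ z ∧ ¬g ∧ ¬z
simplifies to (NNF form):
False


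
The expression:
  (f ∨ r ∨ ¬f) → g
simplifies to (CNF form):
g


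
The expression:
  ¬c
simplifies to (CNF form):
¬c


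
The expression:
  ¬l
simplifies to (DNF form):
¬l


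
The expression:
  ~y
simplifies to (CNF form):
~y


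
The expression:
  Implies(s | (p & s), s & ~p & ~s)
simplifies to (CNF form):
~s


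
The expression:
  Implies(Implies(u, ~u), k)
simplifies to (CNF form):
k | u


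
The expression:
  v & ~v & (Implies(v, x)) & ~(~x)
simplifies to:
False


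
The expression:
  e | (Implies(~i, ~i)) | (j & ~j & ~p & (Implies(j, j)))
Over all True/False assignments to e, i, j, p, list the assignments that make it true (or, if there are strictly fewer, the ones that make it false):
is always true.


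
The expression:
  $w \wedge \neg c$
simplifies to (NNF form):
$w \wedge \neg c$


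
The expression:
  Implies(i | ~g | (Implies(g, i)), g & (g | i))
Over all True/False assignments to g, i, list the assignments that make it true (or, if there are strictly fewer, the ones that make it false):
is true only for:
  g=True, i=False;
  g=True, i=True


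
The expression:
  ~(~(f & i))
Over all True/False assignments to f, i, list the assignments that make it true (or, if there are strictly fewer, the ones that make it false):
is true only for:
  f=True, i=True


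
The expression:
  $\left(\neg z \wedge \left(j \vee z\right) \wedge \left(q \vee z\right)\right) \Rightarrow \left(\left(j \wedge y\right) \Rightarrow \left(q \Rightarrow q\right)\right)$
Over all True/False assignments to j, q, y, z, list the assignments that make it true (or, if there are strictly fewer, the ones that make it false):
is always true.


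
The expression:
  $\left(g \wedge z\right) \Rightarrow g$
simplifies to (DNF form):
$\text{True}$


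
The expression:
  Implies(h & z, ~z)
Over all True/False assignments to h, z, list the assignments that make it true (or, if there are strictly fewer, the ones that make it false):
is false only for:
  h=True, z=True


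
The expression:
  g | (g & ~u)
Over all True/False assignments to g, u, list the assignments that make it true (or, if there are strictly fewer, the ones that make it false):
is true only for:
  g=True, u=False;
  g=True, u=True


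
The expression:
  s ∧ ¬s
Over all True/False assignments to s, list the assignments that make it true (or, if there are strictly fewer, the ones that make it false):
is never true.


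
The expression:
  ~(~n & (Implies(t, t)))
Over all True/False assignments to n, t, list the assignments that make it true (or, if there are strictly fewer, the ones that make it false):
is true only for:
  n=True, t=False;
  n=True, t=True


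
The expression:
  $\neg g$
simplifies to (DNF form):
$\neg g$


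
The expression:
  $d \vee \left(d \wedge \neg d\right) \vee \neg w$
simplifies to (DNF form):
$d \vee \neg w$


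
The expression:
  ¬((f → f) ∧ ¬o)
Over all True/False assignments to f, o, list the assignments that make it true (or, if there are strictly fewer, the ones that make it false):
is true only for:
  f=False, o=True;
  f=True, o=True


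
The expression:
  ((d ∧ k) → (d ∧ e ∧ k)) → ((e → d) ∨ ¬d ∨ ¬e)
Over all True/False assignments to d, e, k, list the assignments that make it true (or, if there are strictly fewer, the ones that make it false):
is always true.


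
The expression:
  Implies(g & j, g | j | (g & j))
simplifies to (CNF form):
True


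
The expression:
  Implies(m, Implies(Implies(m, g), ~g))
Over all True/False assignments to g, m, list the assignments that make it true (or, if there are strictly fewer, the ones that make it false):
is false only for:
  g=True, m=True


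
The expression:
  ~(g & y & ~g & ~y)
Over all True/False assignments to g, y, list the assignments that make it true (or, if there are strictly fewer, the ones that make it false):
is always true.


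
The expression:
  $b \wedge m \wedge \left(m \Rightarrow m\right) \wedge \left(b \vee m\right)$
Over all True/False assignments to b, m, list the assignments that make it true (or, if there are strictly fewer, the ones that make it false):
is true only for:
  b=True, m=True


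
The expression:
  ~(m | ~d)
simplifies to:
d & ~m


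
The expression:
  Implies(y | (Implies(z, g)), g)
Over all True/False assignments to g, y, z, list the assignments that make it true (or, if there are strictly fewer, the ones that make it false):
is false only for:
  g=False, y=False, z=False;
  g=False, y=True, z=False;
  g=False, y=True, z=True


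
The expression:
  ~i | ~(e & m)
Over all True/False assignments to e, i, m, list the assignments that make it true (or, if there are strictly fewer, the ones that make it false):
is false only for:
  e=True, i=True, m=True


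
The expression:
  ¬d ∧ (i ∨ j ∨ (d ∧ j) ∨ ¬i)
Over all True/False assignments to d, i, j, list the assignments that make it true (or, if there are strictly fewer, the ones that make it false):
is true only for:
  d=False, i=False, j=False;
  d=False, i=False, j=True;
  d=False, i=True, j=False;
  d=False, i=True, j=True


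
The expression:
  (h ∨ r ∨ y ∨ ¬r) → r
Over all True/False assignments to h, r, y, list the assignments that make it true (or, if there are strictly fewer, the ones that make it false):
is true only for:
  h=False, r=True, y=False;
  h=False, r=True, y=True;
  h=True, r=True, y=False;
  h=True, r=True, y=True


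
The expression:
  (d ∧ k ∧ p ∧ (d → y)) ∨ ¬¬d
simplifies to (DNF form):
d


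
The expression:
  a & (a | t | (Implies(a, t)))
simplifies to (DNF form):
a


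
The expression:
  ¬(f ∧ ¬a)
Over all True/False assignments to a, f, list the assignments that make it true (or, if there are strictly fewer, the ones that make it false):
is false only for:
  a=False, f=True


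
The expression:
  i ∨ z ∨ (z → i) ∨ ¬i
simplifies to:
True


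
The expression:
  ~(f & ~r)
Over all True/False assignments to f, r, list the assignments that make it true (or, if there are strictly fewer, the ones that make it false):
is false only for:
  f=True, r=False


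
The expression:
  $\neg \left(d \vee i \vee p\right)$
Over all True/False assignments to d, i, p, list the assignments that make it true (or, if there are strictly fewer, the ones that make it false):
is true only for:
  d=False, i=False, p=False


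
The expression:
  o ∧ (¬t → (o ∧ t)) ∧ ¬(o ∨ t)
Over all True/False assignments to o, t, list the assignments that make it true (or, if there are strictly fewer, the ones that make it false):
is never true.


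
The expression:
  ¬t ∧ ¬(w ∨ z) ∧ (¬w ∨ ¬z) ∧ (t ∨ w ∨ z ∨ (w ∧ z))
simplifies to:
False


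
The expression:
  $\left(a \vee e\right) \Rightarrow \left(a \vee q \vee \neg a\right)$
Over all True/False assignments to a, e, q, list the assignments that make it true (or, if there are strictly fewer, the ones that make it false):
is always true.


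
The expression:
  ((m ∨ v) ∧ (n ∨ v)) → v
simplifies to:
v ∨ ¬m ∨ ¬n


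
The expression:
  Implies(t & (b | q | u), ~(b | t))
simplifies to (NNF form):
~t | (~b & ~q & ~u)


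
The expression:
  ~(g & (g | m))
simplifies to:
~g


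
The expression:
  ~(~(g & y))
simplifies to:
g & y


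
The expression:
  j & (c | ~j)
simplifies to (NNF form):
c & j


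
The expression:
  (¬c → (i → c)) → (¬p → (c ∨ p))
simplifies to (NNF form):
c ∨ i ∨ p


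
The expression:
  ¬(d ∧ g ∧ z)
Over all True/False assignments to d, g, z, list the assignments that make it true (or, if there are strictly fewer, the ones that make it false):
is false only for:
  d=True, g=True, z=True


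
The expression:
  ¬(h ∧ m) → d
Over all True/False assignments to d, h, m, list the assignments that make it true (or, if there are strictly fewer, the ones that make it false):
is false only for:
  d=False, h=False, m=False;
  d=False, h=False, m=True;
  d=False, h=True, m=False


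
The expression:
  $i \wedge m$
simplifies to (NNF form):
$i \wedge m$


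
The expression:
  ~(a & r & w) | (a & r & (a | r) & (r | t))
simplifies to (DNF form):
True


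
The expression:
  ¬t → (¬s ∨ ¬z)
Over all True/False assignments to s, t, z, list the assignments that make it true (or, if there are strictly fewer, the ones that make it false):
is false only for:
  s=True, t=False, z=True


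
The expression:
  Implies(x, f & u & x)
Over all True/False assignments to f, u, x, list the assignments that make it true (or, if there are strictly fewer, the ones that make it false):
is false only for:
  f=False, u=False, x=True;
  f=False, u=True, x=True;
  f=True, u=False, x=True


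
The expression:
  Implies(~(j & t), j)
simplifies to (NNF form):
j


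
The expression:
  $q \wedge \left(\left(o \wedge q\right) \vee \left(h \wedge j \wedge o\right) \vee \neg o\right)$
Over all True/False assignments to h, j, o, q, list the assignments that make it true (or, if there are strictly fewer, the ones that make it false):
is true only for:
  h=False, j=False, o=False, q=True;
  h=False, j=False, o=True, q=True;
  h=False, j=True, o=False, q=True;
  h=False, j=True, o=True, q=True;
  h=True, j=False, o=False, q=True;
  h=True, j=False, o=True, q=True;
  h=True, j=True, o=False, q=True;
  h=True, j=True, o=True, q=True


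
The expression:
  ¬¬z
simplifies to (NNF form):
z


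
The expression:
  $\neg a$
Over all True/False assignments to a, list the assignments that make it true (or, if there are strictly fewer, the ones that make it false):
is true only for:
  a=False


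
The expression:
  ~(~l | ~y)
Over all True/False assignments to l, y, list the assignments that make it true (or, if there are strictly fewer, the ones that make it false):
is true only for:
  l=True, y=True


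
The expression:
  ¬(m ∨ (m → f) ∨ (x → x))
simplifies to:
False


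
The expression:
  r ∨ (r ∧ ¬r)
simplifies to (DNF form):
r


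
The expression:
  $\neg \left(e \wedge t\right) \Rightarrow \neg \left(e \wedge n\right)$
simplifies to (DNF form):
$t \vee \neg e \vee \neg n$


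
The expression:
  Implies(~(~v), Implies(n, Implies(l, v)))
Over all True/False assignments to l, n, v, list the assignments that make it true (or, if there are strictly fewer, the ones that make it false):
is always true.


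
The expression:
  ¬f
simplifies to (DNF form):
¬f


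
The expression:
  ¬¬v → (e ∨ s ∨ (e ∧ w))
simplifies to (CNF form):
e ∨ s ∨ ¬v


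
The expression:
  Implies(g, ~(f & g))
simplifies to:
~f | ~g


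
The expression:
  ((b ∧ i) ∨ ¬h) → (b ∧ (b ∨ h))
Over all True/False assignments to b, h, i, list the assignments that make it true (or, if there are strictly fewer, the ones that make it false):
is false only for:
  b=False, h=False, i=False;
  b=False, h=False, i=True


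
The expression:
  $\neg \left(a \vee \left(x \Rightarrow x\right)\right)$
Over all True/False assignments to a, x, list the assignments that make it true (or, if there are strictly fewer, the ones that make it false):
is never true.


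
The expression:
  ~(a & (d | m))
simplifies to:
~a | (~d & ~m)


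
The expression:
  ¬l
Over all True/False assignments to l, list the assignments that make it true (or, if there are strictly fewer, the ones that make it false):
is true only for:
  l=False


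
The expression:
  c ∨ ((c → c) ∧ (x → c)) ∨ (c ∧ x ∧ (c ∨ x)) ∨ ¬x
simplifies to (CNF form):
c ∨ ¬x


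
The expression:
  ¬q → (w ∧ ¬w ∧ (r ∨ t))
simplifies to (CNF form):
q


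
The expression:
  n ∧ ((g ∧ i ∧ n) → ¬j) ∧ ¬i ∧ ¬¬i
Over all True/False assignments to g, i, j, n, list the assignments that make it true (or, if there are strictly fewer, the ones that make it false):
is never true.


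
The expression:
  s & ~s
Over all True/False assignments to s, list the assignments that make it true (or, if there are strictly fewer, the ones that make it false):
is never true.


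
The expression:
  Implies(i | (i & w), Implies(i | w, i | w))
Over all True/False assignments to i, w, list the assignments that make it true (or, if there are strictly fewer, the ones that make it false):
is always true.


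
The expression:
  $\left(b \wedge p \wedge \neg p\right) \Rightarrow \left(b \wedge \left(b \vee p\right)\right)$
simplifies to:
$\text{True}$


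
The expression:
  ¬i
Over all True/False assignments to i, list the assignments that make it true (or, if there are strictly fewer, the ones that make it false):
is true only for:
  i=False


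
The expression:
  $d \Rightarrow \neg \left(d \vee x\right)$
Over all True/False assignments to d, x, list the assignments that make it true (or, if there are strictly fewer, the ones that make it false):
is true only for:
  d=False, x=False;
  d=False, x=True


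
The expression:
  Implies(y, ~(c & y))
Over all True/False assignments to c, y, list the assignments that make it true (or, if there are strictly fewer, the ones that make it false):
is false only for:
  c=True, y=True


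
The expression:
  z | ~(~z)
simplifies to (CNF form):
z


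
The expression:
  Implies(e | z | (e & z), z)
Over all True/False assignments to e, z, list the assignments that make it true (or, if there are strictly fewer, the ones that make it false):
is false only for:
  e=True, z=False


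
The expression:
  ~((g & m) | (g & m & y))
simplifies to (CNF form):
~g | ~m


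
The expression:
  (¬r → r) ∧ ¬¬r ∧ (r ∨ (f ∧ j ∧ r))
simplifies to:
r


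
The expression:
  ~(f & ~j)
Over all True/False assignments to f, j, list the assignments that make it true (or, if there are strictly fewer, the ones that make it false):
is false only for:
  f=True, j=False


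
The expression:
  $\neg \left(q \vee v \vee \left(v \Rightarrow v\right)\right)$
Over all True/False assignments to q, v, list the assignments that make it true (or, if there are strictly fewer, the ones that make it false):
is never true.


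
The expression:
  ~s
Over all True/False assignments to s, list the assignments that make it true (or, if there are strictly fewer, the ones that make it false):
is true only for:
  s=False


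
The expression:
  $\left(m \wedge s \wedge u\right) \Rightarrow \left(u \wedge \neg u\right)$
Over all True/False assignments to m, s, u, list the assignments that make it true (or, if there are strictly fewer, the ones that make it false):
is false only for:
  m=True, s=True, u=True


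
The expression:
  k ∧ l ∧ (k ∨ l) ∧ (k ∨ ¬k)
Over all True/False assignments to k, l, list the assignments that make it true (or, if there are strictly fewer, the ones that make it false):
is true only for:
  k=True, l=True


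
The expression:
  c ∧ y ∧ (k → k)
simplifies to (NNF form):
c ∧ y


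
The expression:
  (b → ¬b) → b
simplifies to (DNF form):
b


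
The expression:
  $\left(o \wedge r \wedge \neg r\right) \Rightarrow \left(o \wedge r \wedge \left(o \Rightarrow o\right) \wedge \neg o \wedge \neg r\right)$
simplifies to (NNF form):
$\text{True}$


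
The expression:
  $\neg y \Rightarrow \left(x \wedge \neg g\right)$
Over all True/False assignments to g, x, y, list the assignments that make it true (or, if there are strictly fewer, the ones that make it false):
is false only for:
  g=False, x=False, y=False;
  g=True, x=False, y=False;
  g=True, x=True, y=False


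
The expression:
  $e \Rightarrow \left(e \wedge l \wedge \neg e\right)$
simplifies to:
$\neg e$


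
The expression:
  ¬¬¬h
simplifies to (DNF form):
¬h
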